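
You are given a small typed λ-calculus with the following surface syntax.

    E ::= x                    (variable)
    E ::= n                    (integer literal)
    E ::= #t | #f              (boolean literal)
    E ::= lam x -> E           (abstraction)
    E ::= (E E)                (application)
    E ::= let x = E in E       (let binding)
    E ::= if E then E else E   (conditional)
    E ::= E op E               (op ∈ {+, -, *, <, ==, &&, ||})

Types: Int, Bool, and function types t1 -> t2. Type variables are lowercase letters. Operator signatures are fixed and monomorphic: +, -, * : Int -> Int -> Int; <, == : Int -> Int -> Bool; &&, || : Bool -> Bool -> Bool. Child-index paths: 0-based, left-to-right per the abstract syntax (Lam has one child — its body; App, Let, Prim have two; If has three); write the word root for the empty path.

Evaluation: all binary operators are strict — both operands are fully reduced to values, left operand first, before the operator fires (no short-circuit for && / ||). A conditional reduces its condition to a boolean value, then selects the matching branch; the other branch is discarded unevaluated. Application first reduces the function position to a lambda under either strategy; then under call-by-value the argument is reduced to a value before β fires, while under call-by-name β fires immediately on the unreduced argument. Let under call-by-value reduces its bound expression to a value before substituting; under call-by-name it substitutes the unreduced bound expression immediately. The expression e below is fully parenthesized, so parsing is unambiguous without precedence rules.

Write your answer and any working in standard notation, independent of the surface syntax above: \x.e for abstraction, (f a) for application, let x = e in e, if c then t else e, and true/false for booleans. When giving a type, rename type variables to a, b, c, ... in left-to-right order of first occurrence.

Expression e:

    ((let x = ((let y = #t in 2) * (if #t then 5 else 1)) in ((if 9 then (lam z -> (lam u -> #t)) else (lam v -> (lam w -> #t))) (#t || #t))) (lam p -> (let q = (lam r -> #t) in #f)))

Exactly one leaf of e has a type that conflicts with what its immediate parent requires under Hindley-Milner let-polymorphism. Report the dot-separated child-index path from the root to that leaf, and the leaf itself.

Working:
let y : Bool
  unify Int ~ Int
  unify Bool ~ Bool
  unify Int ~ Int
  unify Int ~ Int
let x : Int
  unify Int ~ Bool
  FAIL: mismatch Int ~ Bool

Answer: 0.1.0.0 : 9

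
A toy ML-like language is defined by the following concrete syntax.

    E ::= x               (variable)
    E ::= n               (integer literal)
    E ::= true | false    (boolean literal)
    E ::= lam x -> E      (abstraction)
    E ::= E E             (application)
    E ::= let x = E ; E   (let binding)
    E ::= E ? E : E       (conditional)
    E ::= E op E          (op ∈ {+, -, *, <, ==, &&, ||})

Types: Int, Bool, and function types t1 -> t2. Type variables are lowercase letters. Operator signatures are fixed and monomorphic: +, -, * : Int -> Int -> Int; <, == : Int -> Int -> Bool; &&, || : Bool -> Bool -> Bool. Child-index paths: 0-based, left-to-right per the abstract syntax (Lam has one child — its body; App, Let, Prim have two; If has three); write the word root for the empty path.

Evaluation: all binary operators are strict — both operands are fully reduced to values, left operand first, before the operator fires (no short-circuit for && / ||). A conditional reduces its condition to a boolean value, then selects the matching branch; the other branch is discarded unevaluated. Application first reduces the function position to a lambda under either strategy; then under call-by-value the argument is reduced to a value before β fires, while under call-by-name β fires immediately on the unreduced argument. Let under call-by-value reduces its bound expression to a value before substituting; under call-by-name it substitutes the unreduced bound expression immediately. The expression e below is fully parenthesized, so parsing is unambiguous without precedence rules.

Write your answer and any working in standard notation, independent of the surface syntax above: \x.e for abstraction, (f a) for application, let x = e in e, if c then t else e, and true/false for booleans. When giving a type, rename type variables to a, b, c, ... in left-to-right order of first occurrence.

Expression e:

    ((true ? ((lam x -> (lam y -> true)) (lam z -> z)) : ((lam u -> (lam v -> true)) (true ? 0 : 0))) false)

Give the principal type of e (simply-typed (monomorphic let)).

Derivation:
  unify Bool ~ Bool
\y._ : b -> Bool
\x._ : a -> b -> Bool
z : c
\z._ : c -> c
  unify a -> b -> Bool ~ (c -> c) -> d
  unify a ~ c -> c
  unify b -> Bool ~ d
_ _ : b -> Bool
\v._ : f -> Bool
\u._ : e -> f -> Bool
  unify Bool ~ Bool
  unify Int ~ Int
  unify e -> f -> Bool ~ Int -> g
  unify e ~ Int
  unify f -> Bool ~ g
_ _ : f -> Bool
  unify b -> Bool ~ f -> Bool
  unify b ~ f
  unify Bool ~ Bool
  unify f -> Bool ~ Bool -> h
  unify f ~ Bool
  unify Bool ~ h
_ _ : Bool

Answer: Bool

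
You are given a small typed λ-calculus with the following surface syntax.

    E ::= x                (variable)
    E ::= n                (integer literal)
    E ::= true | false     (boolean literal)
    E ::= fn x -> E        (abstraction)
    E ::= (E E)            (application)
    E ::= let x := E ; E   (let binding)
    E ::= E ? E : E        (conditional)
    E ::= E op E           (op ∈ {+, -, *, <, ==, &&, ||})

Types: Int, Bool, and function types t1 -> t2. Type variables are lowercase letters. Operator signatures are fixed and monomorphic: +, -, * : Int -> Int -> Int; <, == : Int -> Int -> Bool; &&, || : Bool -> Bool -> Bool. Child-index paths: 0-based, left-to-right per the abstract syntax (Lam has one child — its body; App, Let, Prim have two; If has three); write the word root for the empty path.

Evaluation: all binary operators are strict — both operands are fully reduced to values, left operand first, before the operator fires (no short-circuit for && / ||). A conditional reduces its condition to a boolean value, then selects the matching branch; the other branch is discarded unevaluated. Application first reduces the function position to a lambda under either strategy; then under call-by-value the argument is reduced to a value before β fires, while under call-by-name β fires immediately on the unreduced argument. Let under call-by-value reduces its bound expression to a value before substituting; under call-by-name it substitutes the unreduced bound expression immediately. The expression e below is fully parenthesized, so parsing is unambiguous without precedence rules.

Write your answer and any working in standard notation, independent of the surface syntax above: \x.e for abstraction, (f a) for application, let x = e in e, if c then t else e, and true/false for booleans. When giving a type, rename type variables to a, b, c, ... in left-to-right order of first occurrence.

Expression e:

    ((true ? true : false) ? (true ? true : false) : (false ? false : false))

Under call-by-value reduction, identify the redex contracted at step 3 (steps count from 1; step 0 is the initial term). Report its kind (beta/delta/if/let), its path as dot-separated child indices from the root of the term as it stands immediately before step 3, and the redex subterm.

Working:
step 0: (if (if true then true else false) then (if true then true else false) else (if false then false else false))
step 1: [if@0] (if true then (if true then true else false) else (if false then false else false))
step 2: [if@root] (if true then true else false)
step 3: [if@root] true

Answer: if at root : (if true then true else false)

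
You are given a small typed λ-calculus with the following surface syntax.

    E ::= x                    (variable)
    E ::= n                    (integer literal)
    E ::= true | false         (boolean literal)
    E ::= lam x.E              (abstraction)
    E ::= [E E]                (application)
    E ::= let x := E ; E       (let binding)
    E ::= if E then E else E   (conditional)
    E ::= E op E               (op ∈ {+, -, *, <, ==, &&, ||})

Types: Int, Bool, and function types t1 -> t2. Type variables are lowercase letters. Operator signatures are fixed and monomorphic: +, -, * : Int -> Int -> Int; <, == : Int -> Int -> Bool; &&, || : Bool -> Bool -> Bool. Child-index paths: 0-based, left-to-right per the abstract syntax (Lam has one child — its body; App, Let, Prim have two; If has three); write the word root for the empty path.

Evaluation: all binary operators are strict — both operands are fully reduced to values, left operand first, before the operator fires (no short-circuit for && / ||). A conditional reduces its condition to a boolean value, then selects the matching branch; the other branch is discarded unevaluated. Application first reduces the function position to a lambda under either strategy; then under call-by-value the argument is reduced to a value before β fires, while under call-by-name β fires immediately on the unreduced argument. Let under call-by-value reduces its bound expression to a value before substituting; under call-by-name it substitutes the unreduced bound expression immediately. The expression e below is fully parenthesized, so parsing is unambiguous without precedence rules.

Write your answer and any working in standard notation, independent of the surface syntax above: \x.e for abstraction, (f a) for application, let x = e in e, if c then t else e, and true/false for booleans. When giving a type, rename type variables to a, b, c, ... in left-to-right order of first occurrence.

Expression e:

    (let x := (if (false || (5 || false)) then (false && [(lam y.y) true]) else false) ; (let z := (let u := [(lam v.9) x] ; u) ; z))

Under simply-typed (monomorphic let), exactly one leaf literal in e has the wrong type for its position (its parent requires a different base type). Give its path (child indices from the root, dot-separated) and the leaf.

Answer: 0.0.1.0 : 5

Working:
  unify Bool ~ Bool
  unify Int ~ Bool
  FAIL: mismatch Int ~ Bool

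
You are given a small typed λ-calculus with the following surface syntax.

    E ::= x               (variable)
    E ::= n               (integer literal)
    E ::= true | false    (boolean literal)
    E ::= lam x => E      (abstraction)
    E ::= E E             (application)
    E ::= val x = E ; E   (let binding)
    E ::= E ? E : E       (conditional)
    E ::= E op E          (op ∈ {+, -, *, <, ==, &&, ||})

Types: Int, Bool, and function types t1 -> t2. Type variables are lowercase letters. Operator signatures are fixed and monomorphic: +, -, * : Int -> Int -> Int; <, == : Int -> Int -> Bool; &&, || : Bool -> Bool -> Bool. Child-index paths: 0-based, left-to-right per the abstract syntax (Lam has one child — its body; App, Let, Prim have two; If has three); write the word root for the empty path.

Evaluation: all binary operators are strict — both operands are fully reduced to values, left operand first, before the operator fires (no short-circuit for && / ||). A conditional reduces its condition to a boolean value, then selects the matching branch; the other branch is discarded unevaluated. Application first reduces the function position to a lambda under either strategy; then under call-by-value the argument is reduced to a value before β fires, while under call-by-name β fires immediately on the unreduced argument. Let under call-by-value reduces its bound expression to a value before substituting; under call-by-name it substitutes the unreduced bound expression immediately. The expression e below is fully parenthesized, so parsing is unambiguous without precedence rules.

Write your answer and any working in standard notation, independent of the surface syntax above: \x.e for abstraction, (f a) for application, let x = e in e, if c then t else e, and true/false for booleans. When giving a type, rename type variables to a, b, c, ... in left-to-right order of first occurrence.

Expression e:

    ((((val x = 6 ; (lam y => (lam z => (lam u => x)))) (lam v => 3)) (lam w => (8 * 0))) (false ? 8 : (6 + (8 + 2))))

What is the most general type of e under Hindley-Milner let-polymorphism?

Answer: Int

Derivation:
let x : Int
x : Int
\u._ : c -> Int
\z._ : b -> c -> Int
\y._ : a -> b -> c -> Int
\v._ : d -> Int
  unify a -> b -> c -> Int ~ (d -> Int) -> e
  unify a ~ d -> Int
  unify b -> c -> Int ~ e
_ _ : b -> c -> Int
  unify Int ~ Int
  unify Int ~ Int
\w._ : f -> Int
  unify b -> c -> Int ~ (f -> Int) -> g
  unify b ~ f -> Int
  unify c -> Int ~ g
_ _ : c -> Int
  unify Bool ~ Bool
  unify Int ~ Int
  unify Int ~ Int
  unify Int ~ Int
  unify Int ~ Int
  unify Int ~ Int
  unify c -> Int ~ Int -> h
  unify c ~ Int
  unify Int ~ h
_ _ : Int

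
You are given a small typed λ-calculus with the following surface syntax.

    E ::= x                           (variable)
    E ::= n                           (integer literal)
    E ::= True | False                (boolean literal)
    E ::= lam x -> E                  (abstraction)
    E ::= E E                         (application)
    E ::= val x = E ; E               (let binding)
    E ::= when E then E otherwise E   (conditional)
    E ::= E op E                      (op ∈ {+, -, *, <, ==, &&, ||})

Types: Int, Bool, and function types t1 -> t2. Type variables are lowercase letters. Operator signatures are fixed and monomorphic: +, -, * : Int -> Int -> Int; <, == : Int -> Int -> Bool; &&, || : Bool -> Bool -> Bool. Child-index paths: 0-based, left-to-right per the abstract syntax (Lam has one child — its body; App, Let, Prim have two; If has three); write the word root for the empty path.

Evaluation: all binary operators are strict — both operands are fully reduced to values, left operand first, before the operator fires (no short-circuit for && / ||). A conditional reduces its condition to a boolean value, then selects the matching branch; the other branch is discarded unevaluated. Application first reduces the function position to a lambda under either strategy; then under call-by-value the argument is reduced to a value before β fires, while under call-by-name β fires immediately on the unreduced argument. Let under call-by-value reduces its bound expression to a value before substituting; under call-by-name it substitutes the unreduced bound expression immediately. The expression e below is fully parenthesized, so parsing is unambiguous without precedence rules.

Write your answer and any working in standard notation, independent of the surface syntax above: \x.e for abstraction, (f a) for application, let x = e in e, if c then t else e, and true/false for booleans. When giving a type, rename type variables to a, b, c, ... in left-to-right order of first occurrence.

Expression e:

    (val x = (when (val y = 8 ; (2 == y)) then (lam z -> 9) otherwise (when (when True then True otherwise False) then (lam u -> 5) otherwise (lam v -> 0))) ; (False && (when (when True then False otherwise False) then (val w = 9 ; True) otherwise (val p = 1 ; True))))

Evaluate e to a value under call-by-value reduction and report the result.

Working:
step 0: (let x = (if (let y = 8 in (2 == y)) then (\z.9) else (if (if true then true else false) then (\u.5) else (\v.0))) in (false && (if (if true then false else false) then (let w = 9 in true) else (let p = 1 in true))))
step 1: [let@0.0] (let x = (if (2 == 8) then (\z.9) else (if (if true then true else false) then (\u.5) else (\v.0))) in (false && (if (if true then false else false) then (let w = 9 in true) else (let p = 1 in true))))
step 2: [delta@0.0] (let x = (if false then (\z.9) else (if (if true then true else false) then (\u.5) else (\v.0))) in (false && (if (if true then false else false) then (let w = 9 in true) else (let p = 1 in true))))
step 3: [if@0] (let x = (if (if true then true else false) then (\u.5) else (\v.0)) in (false && (if (if true then false else false) then (let w = 9 in true) else (let p = 1 in true))))
step 4: [if@0.0] (let x = (if true then (\u.5) else (\v.0)) in (false && (if (if true then false else false) then (let w = 9 in true) else (let p = 1 in true))))
step 5: [if@0] (let x = (\u.5) in (false && (if (if true then false else false) then (let w = 9 in true) else (let p = 1 in true))))
step 6: [let@root] (false && (if (if true then false else false) then (let w = 9 in true) else (let p = 1 in true)))
step 7: [if@1.0] (false && (if false then (let w = 9 in true) else (let p = 1 in true)))
step 8: [if@1] (false && (let p = 1 in true))
step 9: [let@1] (false && true)
step 10: [delta@root] false

Answer: false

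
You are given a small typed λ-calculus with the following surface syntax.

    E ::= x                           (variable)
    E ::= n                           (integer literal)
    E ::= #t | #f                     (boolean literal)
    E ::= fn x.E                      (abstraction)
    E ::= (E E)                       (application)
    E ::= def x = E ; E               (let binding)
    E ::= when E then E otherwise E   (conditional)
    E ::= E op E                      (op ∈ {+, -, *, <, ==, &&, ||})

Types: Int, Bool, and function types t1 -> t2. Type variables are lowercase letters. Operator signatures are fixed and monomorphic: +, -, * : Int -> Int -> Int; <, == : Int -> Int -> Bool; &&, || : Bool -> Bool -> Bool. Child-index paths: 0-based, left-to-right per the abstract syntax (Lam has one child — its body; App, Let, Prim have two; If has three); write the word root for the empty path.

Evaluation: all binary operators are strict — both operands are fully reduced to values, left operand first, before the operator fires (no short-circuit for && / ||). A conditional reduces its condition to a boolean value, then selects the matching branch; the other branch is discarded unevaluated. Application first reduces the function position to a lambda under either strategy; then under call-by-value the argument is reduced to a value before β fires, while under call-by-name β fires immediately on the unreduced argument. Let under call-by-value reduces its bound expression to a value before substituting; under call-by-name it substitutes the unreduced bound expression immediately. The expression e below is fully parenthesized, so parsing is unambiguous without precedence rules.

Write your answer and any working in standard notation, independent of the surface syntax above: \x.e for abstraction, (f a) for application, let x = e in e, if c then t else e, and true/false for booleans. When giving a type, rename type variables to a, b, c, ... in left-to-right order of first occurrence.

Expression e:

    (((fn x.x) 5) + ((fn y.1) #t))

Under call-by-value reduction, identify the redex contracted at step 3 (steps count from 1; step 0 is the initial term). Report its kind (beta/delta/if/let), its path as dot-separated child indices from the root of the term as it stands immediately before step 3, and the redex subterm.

Trace:
step 0: (((\x.x) 5) + ((\y.1) true))
step 1: [beta@0] (5 + ((\y.1) true))
step 2: [beta@1] (5 + 1)
step 3: [delta@root] 6

Answer: delta at root : (5 + 1)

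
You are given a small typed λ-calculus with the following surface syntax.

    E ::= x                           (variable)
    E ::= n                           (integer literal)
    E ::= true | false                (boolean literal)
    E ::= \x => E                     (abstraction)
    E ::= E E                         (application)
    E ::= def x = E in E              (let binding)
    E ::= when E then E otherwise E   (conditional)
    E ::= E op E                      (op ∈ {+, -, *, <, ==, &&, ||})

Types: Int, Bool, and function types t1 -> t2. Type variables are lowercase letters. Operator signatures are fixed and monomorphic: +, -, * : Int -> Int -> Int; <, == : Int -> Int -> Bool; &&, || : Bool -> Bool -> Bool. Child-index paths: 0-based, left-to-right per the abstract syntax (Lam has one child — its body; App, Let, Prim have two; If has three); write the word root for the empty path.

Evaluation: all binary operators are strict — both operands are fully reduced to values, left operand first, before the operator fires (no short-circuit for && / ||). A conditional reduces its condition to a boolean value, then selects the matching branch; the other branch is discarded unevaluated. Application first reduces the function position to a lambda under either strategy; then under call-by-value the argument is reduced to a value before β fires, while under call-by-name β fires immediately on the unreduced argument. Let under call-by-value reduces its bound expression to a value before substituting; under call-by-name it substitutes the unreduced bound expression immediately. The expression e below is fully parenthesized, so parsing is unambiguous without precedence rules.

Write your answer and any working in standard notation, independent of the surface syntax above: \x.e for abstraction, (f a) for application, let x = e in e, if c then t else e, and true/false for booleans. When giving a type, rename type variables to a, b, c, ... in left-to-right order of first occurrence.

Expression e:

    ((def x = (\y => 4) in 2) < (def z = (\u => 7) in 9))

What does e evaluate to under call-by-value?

Working:
step 0: ((let x = (\y.4) in 2) < (let z = (\u.7) in 9))
step 1: [let@0] (2 < (let z = (\u.7) in 9))
step 2: [let@1] (2 < 9)
step 3: [delta@root] true

Answer: true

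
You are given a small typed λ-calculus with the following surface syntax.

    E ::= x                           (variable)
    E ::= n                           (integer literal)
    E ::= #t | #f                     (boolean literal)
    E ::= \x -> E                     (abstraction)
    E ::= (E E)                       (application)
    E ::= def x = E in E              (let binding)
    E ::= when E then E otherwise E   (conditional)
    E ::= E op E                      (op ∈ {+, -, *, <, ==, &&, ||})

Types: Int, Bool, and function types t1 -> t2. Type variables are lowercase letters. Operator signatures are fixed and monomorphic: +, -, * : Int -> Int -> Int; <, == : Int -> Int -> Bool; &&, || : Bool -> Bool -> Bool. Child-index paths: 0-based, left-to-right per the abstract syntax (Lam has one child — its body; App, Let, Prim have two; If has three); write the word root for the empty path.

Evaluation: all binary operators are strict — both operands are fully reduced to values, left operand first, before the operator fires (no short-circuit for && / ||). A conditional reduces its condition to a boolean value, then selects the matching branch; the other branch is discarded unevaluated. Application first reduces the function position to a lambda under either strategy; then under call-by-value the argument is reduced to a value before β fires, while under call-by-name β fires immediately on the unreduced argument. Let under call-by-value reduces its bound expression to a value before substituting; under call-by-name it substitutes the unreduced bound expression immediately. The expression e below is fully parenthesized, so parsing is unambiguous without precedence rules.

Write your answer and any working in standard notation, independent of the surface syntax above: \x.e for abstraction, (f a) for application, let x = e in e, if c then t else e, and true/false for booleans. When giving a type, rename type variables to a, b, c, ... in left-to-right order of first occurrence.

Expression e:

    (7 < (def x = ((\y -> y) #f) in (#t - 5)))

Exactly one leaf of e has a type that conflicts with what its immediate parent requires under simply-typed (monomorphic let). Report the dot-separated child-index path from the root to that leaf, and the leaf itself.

Answer: 1.1.0 : true

Trace:
  unify Int ~ Int
y : a
\y._ : a -> a
  unify a -> a ~ Bool -> b
  unify a ~ Bool
  unify Bool ~ b
_ _ : Bool
let x : Bool
  unify Bool ~ Int
  FAIL: mismatch Bool ~ Int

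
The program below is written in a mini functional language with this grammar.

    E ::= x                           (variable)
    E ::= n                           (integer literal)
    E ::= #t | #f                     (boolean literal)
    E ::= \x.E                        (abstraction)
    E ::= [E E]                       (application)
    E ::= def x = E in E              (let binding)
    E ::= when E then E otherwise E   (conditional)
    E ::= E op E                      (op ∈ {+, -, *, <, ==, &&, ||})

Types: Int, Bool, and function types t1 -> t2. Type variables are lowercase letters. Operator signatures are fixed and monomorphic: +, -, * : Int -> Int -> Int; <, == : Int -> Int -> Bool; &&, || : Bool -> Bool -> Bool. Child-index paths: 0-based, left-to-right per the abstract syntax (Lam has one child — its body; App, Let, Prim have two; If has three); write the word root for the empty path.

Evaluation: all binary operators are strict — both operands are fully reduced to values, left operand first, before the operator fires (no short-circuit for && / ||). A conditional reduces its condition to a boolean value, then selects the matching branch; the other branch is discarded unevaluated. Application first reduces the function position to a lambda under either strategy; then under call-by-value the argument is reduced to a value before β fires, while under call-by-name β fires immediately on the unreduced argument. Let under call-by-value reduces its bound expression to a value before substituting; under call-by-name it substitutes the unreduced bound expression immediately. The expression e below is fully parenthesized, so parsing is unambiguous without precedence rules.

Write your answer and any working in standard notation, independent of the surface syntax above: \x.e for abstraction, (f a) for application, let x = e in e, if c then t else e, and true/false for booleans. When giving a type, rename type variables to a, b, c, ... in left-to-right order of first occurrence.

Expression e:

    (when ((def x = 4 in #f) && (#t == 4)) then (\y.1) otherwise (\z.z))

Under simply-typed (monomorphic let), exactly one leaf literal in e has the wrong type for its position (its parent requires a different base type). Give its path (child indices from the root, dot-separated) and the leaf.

Answer: 0.1.0 : true

Working:
let x : Int
  unify Bool ~ Bool
  unify Bool ~ Int
  FAIL: mismatch Bool ~ Int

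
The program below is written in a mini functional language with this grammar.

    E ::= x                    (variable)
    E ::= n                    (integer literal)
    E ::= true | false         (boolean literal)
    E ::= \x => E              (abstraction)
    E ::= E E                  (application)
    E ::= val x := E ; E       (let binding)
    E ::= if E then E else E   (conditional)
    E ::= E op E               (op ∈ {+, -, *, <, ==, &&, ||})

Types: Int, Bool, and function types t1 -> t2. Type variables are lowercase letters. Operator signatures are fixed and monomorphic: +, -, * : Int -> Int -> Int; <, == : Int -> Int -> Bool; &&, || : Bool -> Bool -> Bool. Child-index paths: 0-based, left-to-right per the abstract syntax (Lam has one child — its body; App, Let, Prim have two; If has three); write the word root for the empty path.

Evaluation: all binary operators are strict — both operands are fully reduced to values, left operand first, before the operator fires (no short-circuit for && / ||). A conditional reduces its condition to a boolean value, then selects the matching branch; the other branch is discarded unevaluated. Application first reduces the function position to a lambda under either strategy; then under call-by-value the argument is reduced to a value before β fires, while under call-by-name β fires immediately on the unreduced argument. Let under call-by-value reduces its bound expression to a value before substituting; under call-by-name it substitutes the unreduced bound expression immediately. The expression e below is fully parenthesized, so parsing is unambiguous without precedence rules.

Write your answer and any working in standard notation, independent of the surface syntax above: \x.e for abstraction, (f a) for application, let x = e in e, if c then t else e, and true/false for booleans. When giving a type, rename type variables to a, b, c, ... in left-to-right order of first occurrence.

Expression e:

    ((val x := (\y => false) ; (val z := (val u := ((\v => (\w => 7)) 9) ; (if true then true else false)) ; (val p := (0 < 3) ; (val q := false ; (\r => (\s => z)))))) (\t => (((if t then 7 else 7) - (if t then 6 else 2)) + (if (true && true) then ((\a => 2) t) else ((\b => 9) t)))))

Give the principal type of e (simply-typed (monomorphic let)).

Answer: a -> Bool

Working:
\y._ : a -> Bool
let x : a -> Bool
\w._ : c -> Int
\v._ : b -> c -> Int
  unify b -> c -> Int ~ Int -> d
  unify b ~ Int
  unify c -> Int ~ d
_ _ : c -> Int
let u : c -> Int
  unify Bool ~ Bool
  unify Bool ~ Bool
let z : Bool
  unify Int ~ Int
  unify Int ~ Int
let p : Bool
let q : Bool
z : Bool
\s._ : f -> Bool
\r._ : e -> f -> Bool
t : g
  unify g ~ Bool
  unify Int ~ Int
  unify Int ~ Int
t : Bool
  unify Bool ~ Bool
  unify Int ~ Int
  unify Int ~ Int
  unify Int ~ Int
  unify Bool ~ Bool
  unify Bool ~ Bool
  unify Bool ~ Bool
\a._ : h -> Int
t : Bool
  unify h -> Int ~ Bool -> i
  unify h ~ Bool
  unify Int ~ i
_ _ : Int
\b._ : j -> Int
t : Bool
  unify j -> Int ~ Bool -> k
  unify j ~ Bool
  unify Int ~ k
_ _ : Int
  unify Int ~ Int
  unify Int ~ Int
\t._ : Bool -> Int
  unify e -> f -> Bool ~ (Bool -> Int) -> l
  unify e ~ Bool -> Int
  unify f -> Bool ~ l
_ _ : f -> Bool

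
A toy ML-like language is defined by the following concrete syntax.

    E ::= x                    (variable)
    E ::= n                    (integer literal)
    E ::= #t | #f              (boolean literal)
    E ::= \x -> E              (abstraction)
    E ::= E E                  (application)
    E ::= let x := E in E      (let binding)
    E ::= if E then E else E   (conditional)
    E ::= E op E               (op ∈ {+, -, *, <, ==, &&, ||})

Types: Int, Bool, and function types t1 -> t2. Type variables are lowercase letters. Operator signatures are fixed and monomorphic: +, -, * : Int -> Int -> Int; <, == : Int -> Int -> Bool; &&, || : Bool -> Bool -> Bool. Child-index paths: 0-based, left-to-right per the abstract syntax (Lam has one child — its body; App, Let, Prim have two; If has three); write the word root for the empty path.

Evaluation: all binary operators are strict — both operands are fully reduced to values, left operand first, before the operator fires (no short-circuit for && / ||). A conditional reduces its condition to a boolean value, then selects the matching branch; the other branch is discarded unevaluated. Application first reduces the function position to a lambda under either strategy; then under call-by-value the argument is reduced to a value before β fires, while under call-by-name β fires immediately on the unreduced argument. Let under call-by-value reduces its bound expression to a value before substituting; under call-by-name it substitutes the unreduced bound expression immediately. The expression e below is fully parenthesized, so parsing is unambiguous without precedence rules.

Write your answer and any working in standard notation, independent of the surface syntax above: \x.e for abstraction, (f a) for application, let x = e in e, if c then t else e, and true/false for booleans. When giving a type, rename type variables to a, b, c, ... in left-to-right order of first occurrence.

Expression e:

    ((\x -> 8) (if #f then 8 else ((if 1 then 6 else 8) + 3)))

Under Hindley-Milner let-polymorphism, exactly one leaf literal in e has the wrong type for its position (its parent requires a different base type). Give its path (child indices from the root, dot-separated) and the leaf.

Working:
\x._ : a -> Int
  unify Bool ~ Bool
  unify Int ~ Bool
  FAIL: mismatch Int ~ Bool

Answer: 1.2.0.0 : 1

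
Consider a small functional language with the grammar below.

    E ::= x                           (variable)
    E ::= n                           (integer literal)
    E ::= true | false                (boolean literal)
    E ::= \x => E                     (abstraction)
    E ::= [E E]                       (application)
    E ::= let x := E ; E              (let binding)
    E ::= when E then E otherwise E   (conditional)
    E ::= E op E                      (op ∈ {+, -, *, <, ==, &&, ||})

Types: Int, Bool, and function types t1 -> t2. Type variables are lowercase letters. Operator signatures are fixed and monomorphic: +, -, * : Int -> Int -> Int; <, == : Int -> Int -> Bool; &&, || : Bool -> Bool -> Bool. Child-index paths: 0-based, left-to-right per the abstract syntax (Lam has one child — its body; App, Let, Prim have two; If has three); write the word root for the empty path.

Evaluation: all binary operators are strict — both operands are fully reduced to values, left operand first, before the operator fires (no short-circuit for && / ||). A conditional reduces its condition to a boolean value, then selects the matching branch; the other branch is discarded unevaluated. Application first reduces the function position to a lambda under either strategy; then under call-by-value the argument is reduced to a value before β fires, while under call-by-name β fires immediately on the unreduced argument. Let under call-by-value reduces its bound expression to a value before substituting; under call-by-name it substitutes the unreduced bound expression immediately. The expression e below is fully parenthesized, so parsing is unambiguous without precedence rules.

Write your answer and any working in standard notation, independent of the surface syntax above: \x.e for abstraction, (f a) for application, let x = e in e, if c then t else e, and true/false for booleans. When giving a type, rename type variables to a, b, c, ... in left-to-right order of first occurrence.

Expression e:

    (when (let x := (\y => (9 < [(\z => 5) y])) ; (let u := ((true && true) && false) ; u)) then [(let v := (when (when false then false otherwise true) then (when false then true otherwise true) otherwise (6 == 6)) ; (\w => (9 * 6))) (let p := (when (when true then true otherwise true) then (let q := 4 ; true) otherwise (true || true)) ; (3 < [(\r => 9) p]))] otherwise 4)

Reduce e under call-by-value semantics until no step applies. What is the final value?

Derivation:
step 0: (if (let x = (\y.(9 < ((\z.5) y))) in (let u = ((true && true) && false) in u)) then ((let v = (if (if false then false else true) then (if false then true else true) else (6 == 6)) in (\w.(9 * 6))) (let p = (if (if true then true else true) then (let q = 4 in true) else (true || true)) in (3 < ((\r.9) p)))) else 4)
step 1: [let@0] (if (let u = ((true && true) && false) in u) then ((let v = (if (if false then false else true) then (if false then true else true) else (6 == 6)) in (\w.(9 * 6))) (let p = (if (if true then true else true) then (let q = 4 in true) else (true || true)) in (3 < ((\r.9) p)))) else 4)
step 2: [delta@0.0.0] (if (let u = (true && false) in u) then ((let v = (if (if false then false else true) then (if false then true else true) else (6 == 6)) in (\w.(9 * 6))) (let p = (if (if true then true else true) then (let q = 4 in true) else (true || true)) in (3 < ((\r.9) p)))) else 4)
step 3: [delta@0.0] (if (let u = false in u) then ((let v = (if (if false then false else true) then (if false then true else true) else (6 == 6)) in (\w.(9 * 6))) (let p = (if (if true then true else true) then (let q = 4 in true) else (true || true)) in (3 < ((\r.9) p)))) else 4)
step 4: [let@0] (if false then ((let v = (if (if false then false else true) then (if false then true else true) else (6 == 6)) in (\w.(9 * 6))) (let p = (if (if true then true else true) then (let q = 4 in true) else (true || true)) in (3 < ((\r.9) p)))) else 4)
step 5: [if@root] 4

Answer: 4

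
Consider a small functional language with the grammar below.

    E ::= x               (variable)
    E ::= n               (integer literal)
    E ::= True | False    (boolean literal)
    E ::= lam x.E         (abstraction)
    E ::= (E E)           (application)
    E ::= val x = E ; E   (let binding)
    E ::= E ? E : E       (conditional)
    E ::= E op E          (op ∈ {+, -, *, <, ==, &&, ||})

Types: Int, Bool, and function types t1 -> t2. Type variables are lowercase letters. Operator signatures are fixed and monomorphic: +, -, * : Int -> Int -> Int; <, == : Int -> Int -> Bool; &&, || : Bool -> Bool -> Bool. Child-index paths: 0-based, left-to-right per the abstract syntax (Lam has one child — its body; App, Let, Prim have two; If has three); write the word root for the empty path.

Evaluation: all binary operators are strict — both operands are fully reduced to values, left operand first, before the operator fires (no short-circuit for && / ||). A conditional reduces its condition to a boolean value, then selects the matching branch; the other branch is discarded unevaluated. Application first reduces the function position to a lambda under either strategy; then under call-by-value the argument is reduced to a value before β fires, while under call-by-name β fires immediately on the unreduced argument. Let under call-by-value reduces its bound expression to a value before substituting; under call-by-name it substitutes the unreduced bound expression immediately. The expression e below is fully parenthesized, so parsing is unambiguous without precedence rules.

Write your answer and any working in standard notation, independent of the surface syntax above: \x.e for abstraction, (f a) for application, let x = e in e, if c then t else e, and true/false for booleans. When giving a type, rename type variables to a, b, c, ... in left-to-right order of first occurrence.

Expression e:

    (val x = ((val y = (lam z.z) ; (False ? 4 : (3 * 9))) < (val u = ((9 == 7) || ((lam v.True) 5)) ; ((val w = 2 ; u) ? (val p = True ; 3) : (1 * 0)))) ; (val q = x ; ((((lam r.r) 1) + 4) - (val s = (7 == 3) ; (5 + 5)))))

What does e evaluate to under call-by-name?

Derivation:
step 0: (let x = ((let y = (\z.z) in (if false then 4 else (3 * 9))) < (let u = ((9 == 7) || ((\v.true) 5)) in (if (let w = 2 in u) then (let p = true in 3) else (1 * 0)))) in (let q = x in ((((\r.r) 1) + 4) - (let s = (7 == 3) in (5 + 5)))))
step 1: [let@root] (let q = ((let y = (\z.z) in (if false then 4 else (3 * 9))) < (let u = ((9 == 7) || ((\v.true) 5)) in (if (let w = 2 in u) then (let p = true in 3) else (1 * 0)))) in ((((\r.r) 1) + 4) - (let s = (7 == 3) in (5 + 5))))
step 2: [let@root] ((((\r.r) 1) + 4) - (let s = (7 == 3) in (5 + 5)))
step 3: [beta@0.0] ((1 + 4) - (let s = (7 == 3) in (5 + 5)))
step 4: [delta@0] (5 - (let s = (7 == 3) in (5 + 5)))
step 5: [let@1] (5 - (5 + 5))
step 6: [delta@1] (5 - 10)
step 7: [delta@root] -5

Answer: -5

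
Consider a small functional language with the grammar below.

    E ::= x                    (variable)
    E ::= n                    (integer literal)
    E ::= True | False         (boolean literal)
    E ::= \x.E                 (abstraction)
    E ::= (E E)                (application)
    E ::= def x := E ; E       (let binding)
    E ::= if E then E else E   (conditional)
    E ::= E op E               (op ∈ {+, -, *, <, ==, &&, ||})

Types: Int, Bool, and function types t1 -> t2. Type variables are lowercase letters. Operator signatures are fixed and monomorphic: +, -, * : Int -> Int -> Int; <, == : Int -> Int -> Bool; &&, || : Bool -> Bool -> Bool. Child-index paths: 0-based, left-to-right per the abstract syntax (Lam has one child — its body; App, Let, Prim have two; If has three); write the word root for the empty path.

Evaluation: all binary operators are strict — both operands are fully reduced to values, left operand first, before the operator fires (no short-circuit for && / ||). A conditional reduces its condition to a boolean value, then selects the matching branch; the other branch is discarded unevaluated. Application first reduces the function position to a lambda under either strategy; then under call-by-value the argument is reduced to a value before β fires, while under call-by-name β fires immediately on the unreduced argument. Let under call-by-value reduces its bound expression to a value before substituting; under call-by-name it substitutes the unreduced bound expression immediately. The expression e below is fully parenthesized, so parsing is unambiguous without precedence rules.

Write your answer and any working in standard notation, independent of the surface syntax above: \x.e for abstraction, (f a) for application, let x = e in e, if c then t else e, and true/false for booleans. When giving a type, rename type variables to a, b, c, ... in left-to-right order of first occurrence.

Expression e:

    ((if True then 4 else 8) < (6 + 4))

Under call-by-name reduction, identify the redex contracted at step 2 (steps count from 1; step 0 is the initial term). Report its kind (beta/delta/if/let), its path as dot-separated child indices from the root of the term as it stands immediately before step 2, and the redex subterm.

Answer: delta at 1 : (6 + 4)

Derivation:
step 0: ((if true then 4 else 8) < (6 + 4))
step 1: [if@0] (4 < (6 + 4))
step 2: [delta@1] (4 < 10)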